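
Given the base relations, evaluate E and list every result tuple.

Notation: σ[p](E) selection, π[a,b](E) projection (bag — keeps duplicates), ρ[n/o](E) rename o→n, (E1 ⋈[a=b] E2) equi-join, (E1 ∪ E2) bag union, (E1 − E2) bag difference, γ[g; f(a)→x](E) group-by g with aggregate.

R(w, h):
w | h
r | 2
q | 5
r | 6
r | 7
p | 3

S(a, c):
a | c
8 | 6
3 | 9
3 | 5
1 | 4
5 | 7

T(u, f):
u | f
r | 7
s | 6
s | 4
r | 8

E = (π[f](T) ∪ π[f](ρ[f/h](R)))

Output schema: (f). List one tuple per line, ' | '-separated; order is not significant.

Per-node cardinality:
  T → 4
  π[f](T) → 4
  R → 5
  ρ[f/h](R) → 5
  π[f](ρ[f/h](R)) → 5
  (π[f](T) ∪ π[f](ρ[f/h](R))) → 9

== RESULT ==
f
2
3
4
5
6
6
7
7
8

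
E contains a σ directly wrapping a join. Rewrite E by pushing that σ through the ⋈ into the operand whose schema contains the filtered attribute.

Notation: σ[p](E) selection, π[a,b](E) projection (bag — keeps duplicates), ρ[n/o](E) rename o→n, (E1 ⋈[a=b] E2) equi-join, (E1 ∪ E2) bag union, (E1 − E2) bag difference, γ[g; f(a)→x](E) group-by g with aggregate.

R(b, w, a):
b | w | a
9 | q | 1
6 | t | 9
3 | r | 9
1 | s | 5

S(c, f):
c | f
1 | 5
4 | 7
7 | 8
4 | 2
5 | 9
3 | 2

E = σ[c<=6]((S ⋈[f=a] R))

σ filters on c, owned by the left side.
E' = (σ[c<=6](S) ⋈[f=a] R)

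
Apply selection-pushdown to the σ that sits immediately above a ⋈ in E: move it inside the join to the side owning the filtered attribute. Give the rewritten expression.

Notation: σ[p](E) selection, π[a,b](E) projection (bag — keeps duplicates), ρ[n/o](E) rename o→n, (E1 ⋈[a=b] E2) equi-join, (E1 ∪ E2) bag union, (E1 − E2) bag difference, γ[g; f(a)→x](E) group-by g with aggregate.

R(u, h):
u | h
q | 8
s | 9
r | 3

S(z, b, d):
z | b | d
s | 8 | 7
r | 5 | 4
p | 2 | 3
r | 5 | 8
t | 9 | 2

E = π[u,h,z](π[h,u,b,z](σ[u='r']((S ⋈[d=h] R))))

σ filters on u, owned by the right side.
E' = π[u,h,z](π[h,u,b,z]((S ⋈[d=h] σ[u='r'](R))))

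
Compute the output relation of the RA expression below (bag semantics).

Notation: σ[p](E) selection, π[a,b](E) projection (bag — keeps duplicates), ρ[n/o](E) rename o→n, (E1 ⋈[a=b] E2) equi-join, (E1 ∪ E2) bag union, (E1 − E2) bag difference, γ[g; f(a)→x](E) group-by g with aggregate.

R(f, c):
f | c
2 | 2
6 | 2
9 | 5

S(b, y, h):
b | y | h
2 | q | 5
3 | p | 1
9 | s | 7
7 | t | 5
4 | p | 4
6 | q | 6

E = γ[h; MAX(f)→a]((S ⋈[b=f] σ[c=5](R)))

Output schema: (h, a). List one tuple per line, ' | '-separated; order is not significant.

Row counts bottom-up:
  S → 6
  R → 3
  σ[c=5](R) → 1
  (S ⋈[b=f] σ[c=5](R)) → 1
  γ[h; MAX(f)→a]((S ⋈[b=f] σ[c=5](R))) → 1

== RESULT ==
h | a
7 | 9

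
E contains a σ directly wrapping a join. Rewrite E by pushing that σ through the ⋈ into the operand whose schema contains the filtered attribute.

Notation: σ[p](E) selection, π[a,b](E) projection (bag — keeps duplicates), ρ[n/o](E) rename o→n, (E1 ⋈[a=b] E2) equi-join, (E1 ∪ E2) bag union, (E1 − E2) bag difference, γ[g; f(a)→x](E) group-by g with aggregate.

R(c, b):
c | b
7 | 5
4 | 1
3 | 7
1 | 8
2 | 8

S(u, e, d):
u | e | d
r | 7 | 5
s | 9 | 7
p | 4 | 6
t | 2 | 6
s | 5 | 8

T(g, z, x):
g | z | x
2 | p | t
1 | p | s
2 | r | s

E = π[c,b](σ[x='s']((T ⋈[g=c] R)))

σ filters on x, owned by the left side.
E' = π[c,b]((σ[x='s'](T) ⋈[g=c] R))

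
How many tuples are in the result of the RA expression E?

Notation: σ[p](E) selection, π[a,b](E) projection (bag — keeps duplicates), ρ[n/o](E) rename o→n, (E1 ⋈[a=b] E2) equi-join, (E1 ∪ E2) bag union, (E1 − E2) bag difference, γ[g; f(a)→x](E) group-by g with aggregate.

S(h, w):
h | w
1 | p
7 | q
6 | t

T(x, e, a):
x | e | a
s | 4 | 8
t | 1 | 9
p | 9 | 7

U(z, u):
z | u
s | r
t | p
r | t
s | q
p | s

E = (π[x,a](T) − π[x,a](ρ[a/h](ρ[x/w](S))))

Stepwise |·|:
  T → 3
  π[x,a](T) → 3
  S → 3
  ρ[x/w](S) → 3
  ρ[a/h](ρ[x/w](S)) → 3
  π[x,a](ρ[a/h](ρ[x/w](S))) → 3
  (π[x,a](T) − π[x,a](ρ[a/h](ρ[x/w](S)))) → 3

|E| = 3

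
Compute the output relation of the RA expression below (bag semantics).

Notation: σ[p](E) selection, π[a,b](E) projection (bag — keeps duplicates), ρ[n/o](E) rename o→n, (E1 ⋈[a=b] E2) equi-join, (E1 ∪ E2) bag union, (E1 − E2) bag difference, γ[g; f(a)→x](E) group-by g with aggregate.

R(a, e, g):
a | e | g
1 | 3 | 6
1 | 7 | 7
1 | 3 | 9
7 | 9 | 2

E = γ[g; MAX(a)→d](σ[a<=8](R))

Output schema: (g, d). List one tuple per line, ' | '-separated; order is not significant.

Row counts bottom-up:
  R → 4
  σ[a<=8](R) → 4
  γ[g; MAX(a)→d](σ[a<=8](R)) → 4

== RESULT ==
g | d
2 | 7
6 | 1
7 | 1
9 | 1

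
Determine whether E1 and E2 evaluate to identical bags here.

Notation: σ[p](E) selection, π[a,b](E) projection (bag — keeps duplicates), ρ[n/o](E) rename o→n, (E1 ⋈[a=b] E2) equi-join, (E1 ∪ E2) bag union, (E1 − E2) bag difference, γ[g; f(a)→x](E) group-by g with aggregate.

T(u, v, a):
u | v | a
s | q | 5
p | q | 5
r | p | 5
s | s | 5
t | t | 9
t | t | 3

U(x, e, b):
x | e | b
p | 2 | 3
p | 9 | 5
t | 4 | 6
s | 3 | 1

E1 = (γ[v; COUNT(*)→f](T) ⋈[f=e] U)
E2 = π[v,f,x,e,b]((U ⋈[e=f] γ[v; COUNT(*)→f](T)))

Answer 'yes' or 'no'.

E1 subexpression sizes:
  T → 6
  γ[v; COUNT(*)→f](T) → 4
  U → 4
  (γ[v; COUNT(*)→f](T) ⋈[f=e] U) → 2
E2 subexpression sizes:
  U → 4
  T → 6
  γ[v; COUNT(*)→f](T) → 4
  (U ⋈[e=f] γ[v; COUNT(*)→f](T)) → 2
  π[v,f,x,e,b]((U ⋈[e=f] γ[v; COUNT(*)→f](T))) → 2

E1 and E2 produce the same multiset:
v | f | x | e | b
q | 2 | p | 2 | 3
t | 2 | p | 2 | 3

yes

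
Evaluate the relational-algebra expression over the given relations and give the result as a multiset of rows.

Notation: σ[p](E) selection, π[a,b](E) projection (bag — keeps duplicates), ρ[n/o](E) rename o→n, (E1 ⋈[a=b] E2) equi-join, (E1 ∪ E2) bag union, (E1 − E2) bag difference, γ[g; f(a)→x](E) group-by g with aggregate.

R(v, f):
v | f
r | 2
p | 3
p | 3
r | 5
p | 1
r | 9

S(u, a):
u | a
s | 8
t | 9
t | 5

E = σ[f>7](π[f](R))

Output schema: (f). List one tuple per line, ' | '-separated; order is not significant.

Row counts bottom-up:
  R → 6
  π[f](R) → 6
  σ[f>7](π[f](R)) → 1

== RESULT ==
f
9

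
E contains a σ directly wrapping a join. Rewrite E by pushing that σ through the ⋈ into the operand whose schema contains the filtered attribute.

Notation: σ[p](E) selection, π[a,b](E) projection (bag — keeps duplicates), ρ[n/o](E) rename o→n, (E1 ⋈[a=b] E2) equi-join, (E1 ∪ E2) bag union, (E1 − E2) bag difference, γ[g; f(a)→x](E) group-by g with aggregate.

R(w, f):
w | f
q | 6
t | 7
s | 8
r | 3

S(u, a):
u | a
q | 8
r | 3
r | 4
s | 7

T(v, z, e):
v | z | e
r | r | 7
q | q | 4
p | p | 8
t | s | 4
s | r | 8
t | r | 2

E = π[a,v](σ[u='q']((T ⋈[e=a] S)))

σ filters on u, owned by the right side.
E' = π[a,v]((T ⋈[e=a] σ[u='q'](S)))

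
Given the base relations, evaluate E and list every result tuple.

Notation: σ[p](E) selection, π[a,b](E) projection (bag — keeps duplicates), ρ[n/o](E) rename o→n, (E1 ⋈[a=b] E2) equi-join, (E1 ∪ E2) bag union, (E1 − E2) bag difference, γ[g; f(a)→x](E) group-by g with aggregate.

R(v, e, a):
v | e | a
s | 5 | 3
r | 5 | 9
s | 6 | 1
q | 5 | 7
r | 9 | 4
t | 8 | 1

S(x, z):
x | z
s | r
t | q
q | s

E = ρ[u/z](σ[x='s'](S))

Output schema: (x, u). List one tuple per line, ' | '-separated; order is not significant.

Stepwise |·|:
  S → 3
  σ[x='s'](S) → 1
  ρ[u/z](σ[x='s'](S)) → 1

== RESULT ==
x | u
s | r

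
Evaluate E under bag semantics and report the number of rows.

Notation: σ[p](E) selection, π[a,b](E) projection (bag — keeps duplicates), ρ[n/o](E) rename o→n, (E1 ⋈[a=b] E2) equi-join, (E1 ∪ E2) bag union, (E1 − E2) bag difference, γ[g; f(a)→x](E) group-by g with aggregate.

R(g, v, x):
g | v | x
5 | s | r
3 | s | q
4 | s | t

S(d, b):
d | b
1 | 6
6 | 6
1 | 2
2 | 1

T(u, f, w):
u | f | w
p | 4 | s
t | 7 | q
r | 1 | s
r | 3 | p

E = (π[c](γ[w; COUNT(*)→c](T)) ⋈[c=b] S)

Per-node cardinality:
  T → 4
  γ[w; COUNT(*)→c](T) → 3
  π[c](γ[w; COUNT(*)→c](T)) → 3
  S → 4
  (π[c](γ[w; COUNT(*)→c](T)) ⋈[c=b] S) → 3

|E| = 3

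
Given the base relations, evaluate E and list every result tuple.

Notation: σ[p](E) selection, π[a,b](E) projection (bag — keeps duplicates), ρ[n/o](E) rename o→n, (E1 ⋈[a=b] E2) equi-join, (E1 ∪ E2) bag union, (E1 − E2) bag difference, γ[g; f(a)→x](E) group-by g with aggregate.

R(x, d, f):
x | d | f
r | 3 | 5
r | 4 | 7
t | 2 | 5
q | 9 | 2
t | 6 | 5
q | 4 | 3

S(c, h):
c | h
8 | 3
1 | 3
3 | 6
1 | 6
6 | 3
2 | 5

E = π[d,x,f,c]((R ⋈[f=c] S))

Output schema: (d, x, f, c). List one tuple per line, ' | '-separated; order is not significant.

Stepwise |·|:
  R → 6
  S → 6
  (R ⋈[f=c] S) → 2
  π[d,x,f,c]((R ⋈[f=c] S)) → 2

== RESULT ==
d | x | f | c
4 | q | 3 | 3
9 | q | 2 | 2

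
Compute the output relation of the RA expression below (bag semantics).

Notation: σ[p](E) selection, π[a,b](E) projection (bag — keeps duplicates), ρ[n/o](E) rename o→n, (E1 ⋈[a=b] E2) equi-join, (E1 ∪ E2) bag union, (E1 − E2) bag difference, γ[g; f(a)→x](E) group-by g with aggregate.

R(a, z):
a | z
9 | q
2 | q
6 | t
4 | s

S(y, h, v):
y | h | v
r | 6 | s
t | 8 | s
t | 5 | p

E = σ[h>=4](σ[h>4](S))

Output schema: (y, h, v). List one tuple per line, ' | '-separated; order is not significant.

Per-node cardinality:
  S → 3
  σ[h>4](S) → 3
  σ[h>=4](σ[h>4](S)) → 3

== RESULT ==
y | h | v
r | 6 | s
t | 5 | p
t | 8 | s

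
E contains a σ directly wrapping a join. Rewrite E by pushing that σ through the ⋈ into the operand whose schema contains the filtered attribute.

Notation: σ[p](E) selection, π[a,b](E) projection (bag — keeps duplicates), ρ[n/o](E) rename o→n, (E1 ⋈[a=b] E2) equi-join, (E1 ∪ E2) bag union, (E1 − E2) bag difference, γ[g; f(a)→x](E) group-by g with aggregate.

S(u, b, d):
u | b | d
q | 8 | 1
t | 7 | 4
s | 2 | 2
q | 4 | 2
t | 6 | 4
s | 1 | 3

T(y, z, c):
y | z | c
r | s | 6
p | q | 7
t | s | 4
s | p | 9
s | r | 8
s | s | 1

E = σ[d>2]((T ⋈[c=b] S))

σ filters on d, owned by the right side.
E' = (T ⋈[c=b] σ[d>2](S))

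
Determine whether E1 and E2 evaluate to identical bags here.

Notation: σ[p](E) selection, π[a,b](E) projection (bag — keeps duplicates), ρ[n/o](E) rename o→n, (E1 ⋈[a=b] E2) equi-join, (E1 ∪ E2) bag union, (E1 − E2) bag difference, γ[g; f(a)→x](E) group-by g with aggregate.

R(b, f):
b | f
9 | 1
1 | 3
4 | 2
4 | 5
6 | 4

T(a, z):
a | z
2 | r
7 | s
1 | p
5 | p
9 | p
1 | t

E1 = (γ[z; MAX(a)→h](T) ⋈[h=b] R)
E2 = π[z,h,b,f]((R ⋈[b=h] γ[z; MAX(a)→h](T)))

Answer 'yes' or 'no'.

E1 per-node cardinality:
  T → 6
  γ[z; MAX(a)→h](T) → 4
  R → 5
  (γ[z; MAX(a)→h](T) ⋈[h=b] R) → 2
E2 per-node cardinality:
  R → 5
  T → 6
  γ[z; MAX(a)→h](T) → 4
  (R ⋈[b=h] γ[z; MAX(a)→h](T)) → 2
  π[z,h,b,f]((R ⋈[b=h] γ[z; MAX(a)→h](T))) → 2

E1 and E2 produce the same multiset:
z | h | b | f
p | 9 | 9 | 1
t | 1 | 1 | 3

yes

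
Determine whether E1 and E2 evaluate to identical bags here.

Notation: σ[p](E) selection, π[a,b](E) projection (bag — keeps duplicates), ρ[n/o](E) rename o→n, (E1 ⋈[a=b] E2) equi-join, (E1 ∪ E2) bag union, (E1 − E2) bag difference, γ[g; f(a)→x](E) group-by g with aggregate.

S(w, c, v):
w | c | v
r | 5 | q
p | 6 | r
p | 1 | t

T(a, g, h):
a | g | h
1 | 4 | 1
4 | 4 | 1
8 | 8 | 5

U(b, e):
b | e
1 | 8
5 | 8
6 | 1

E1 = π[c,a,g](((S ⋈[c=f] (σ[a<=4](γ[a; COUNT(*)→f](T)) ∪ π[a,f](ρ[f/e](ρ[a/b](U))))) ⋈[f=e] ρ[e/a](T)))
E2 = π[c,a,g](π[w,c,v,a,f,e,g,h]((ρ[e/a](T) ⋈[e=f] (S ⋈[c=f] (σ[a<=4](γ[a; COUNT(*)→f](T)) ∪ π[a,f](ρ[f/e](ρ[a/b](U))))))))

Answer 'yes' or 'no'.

E1 stepwise |·|:
  S → 3
  T → 3
  γ[a; COUNT(*)→f](T) → 3
  σ[a<=4](γ[a; COUNT(*)→f](T)) → 2
  U → 3
  ρ[a/b](U) → 3
  ρ[f/e](ρ[a/b](U)) → 3
  π[a,f](ρ[f/e](ρ[a/b](U))) → 3
  (σ[a<=4](γ[a; COUNT(*)→f](T)) ∪ π[a,f](ρ[f/e](ρ[a/b](U)))) → 5
  (S ⋈[c=f] (σ[a<=4](γ[a; COUNT(*)→f](T)) ∪ π[a,f](ρ[f/e](ρ[a/b](U))))) → 3
  T → 3
  ρ[e/a](T) → 3
  ((S ⋈[c=f] (σ[a<=4](γ[a; COUNT(*)→f](T)) ∪ π[a,f](ρ[f/e](ρ[a/b](U))))) ⋈[f=e] ρ[e/a](T)) → 3
  π[c,a,g](((S ⋈[c=f] (σ[a<=4](γ[a; COUNT(*)→f](T)) ∪ π[a,f](ρ[f/e](ρ[a/b](U))))) ⋈[f=e] ρ[e/a](T))) → 3
E2 stepwise |·|:
  T → 3
  ρ[e/a](T) → 3
  S → 3
  T → 3
  γ[a; COUNT(*)→f](T) → 3
  σ[a<=4](γ[a; COUNT(*)→f](T)) → 2
  U → 3
  ρ[a/b](U) → 3
  ρ[f/e](ρ[a/b](U)) → 3
  π[a,f](ρ[f/e](ρ[a/b](U))) → 3
  (σ[a<=4](γ[a; COUNT(*)→f](T)) ∪ π[a,f](ρ[f/e](ρ[a/b](U)))) → 5
  (S ⋈[c=f] (σ[a<=4](γ[a; COUNT(*)→f](T)) ∪ π[a,f](ρ[f/e](ρ[a/b](U))))) → 3
  (ρ[e/a](T) ⋈[e=f] (S ⋈[c=f] (σ[a<=4](γ[a; COUNT(*)→f](T)) ∪ π[a,f](ρ[f/e](ρ[a/b](U)))))) → 3
  π[w,c,v,a,f,e,g,h]((ρ[e/a](T) ⋈[e=f] (S ⋈[c=f] (σ[a<=4](γ[a; COUNT(*)→f](T)) ∪ π[a,f](ρ[f/e](ρ[a/b](U))))))) → 3
  π[c,a,g](π[w,c,v,a,f,e,g,h]((ρ[e/a](T) ⋈[e=f] (S ⋈[c=f] (σ[a<=4](γ[a; COUNT(*)→f](T)) ∪ π[a,f](ρ[f/e](ρ[a/b](U)))))))) → 3

E1 and E2 produce the same multiset:
c | a | g
1 | 1 | 4
1 | 4 | 4
1 | 6 | 4

yes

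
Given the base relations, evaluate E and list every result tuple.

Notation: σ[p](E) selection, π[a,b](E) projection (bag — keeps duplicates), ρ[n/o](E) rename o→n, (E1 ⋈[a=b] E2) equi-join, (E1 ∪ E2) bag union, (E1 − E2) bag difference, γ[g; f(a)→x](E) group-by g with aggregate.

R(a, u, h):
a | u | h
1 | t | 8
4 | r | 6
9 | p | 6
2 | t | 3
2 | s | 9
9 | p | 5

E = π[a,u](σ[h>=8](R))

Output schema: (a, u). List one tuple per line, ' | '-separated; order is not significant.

Per-node cardinality:
  R → 6
  σ[h>=8](R) → 2
  π[a,u](σ[h>=8](R)) → 2

== RESULT ==
a | u
1 | t
2 | s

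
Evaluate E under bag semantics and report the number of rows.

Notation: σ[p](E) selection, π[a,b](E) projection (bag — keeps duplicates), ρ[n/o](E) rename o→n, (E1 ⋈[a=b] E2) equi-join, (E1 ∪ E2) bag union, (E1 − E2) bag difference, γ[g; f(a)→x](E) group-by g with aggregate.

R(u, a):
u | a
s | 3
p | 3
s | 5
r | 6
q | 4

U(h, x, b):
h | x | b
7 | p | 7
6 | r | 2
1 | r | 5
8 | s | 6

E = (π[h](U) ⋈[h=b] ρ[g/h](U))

Subexpression sizes:
  U → 4
  π[h](U) → 4
  U → 4
  ρ[g/h](U) → 4
  (π[h](U) ⋈[h=b] ρ[g/h](U)) → 2

|E| = 2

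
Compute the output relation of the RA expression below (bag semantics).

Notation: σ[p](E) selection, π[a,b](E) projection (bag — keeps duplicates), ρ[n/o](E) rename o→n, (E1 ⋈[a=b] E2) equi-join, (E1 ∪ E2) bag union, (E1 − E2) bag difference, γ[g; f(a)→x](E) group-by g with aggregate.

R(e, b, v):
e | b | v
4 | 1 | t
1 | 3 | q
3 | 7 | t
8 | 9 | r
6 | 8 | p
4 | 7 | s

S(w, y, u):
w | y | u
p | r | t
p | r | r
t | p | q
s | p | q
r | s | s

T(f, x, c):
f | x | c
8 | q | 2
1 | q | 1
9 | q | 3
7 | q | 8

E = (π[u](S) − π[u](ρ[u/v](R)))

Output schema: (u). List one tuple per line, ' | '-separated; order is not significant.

Per-node cardinality:
  S → 5
  π[u](S) → 5
  R → 6
  ρ[u/v](R) → 6
  π[u](ρ[u/v](R)) → 6
  (π[u](S) − π[u](ρ[u/v](R))) → 1

== RESULT ==
u
q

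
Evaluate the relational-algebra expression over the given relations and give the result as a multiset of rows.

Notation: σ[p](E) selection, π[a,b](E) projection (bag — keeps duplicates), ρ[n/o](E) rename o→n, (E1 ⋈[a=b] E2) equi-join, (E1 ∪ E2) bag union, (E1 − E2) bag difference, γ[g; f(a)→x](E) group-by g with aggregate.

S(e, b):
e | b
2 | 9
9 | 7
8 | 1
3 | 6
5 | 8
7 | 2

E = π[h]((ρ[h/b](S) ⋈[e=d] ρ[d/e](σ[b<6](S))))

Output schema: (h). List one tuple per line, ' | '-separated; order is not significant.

Per-node cardinality:
  S → 6
  ρ[h/b](S) → 6
  S → 6
  σ[b<6](S) → 2
  ρ[d/e](σ[b<6](S)) → 2
  (ρ[h/b](S) ⋈[e=d] ρ[d/e](σ[b<6](S))) → 2
  π[h]((ρ[h/b](S) ⋈[e=d] ρ[d/e](σ[b<6](S)))) → 2

== RESULT ==
h
1
2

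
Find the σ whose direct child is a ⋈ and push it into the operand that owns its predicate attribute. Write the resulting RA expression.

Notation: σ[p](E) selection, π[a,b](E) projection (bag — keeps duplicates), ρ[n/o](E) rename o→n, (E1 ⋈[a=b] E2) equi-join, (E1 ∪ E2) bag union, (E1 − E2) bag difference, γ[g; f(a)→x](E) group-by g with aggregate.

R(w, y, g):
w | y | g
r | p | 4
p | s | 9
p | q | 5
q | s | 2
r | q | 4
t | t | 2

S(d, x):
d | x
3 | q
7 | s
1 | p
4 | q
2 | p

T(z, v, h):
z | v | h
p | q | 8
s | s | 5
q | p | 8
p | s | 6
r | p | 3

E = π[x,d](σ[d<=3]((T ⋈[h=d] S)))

σ filters on d, owned by the right side.
E' = π[x,d]((T ⋈[h=d] σ[d<=3](S)))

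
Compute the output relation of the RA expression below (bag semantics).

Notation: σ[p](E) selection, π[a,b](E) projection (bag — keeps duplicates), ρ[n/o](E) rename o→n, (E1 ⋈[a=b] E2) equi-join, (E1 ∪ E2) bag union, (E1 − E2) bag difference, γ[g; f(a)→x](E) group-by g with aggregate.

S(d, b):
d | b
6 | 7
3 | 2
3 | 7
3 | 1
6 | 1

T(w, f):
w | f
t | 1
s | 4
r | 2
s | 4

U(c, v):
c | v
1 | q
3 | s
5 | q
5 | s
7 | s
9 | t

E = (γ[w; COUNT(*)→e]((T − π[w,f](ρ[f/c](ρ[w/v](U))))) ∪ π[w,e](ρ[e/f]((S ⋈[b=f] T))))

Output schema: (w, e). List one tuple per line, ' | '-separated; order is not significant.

Subexpression sizes:
  T → 4
  U → 6
  ρ[w/v](U) → 6
  ρ[f/c](ρ[w/v](U)) → 6
  π[w,f](ρ[f/c](ρ[w/v](U))) → 6
  (T − π[w,f](ρ[f/c](ρ[w/v](U)))) → 4
  γ[w; COUNT(*)→e]((T − π[w,f](ρ[f/c](ρ[w/v](U))))) → 3
  S → 5
  T → 4
  (S ⋈[b=f] T) → 3
  ρ[e/f]((S ⋈[b=f] T)) → 3
  π[w,e](ρ[e/f]((S ⋈[b=f] T))) → 3
  (γ[w; COUNT(*)→e]((T − π[w,f](ρ[f/c](ρ[w/v](U))))) ∪ π[w,e](ρ[e/f]((S ⋈[b=f] T)))) → 6

== RESULT ==
w | e
r | 1
r | 2
s | 2
t | 1
t | 1
t | 1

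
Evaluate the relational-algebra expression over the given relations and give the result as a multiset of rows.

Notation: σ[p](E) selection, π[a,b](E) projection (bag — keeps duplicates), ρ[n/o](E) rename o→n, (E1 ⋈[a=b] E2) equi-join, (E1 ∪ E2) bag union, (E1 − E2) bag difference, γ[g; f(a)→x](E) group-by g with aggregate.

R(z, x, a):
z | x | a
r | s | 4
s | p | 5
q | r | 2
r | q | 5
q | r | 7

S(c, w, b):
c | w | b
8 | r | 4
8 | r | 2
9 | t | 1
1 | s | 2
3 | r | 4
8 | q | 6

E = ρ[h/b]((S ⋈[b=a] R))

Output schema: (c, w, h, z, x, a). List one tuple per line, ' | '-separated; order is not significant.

Per-node cardinality:
  S → 6
  R → 5
  (S ⋈[b=a] R) → 4
  ρ[h/b]((S ⋈[b=a] R)) → 4

== RESULT ==
c | w | h | z | x | a
1 | s | 2 | q | r | 2
3 | r | 4 | r | s | 4
8 | r | 2 | q | r | 2
8 | r | 4 | r | s | 4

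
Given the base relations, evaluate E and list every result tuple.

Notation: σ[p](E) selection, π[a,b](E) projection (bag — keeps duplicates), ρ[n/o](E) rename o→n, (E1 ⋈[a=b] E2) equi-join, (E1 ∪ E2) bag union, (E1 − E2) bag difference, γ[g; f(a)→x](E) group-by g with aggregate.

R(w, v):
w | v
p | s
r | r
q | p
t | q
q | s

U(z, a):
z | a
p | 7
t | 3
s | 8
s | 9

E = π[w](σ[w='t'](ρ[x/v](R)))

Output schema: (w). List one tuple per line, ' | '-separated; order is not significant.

Subexpression sizes:
  R → 5
  ρ[x/v](R) → 5
  σ[w='t'](ρ[x/v](R)) → 1
  π[w](σ[w='t'](ρ[x/v](R))) → 1

== RESULT ==
w
t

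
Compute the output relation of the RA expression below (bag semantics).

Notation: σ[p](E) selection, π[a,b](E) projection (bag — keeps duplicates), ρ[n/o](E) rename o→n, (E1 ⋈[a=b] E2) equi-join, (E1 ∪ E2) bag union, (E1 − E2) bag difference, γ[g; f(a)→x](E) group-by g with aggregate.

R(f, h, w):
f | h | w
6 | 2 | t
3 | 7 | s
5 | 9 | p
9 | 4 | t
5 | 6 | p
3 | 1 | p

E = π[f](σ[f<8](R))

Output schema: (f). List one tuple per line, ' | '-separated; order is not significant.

Row counts bottom-up:
  R → 6
  σ[f<8](R) → 5
  π[f](σ[f<8](R)) → 5

== RESULT ==
f
3
3
5
5
6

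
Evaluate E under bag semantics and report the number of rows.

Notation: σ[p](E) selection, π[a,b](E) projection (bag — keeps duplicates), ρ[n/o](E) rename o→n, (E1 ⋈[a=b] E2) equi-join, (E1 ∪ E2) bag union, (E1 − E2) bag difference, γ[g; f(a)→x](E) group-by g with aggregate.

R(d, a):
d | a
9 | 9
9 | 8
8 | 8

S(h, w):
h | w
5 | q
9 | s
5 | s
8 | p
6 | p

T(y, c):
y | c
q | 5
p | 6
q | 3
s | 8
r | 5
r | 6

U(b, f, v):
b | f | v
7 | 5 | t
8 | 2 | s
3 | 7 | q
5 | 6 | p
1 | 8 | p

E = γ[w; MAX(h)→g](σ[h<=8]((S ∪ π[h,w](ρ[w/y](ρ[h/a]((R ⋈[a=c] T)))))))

Per-node cardinality:
  S → 5
  R → 3
  T → 6
  (R ⋈[a=c] T) → 2
  ρ[h/a]((R ⋈[a=c] T)) → 2
  ρ[w/y](ρ[h/a]((R ⋈[a=c] T))) → 2
  π[h,w](ρ[w/y](ρ[h/a]((R ⋈[a=c] T)))) → 2
  (S ∪ π[h,w](ρ[w/y](ρ[h/a]((R ⋈[a=c] T))))) → 7
  σ[h<=8]((S ∪ π[h,w](ρ[w/y](ρ[h/a]((R ⋈[a=c] T)))))) → 6
  γ[w; MAX(h)→g](σ[h<=8]((S ∪ π[h,w](ρ[w/y](ρ[h/a]((R ⋈[a=c] T))))))) → 3

|E| = 3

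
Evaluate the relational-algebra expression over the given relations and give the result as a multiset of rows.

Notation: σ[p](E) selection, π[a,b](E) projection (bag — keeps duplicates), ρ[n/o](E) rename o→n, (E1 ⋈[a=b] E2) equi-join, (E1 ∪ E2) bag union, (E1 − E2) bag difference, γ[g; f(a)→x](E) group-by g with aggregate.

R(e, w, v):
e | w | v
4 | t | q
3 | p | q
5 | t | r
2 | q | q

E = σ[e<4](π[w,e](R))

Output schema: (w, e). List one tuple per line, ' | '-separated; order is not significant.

Row counts bottom-up:
  R → 4
  π[w,e](R) → 4
  σ[e<4](π[w,e](R)) → 2

== RESULT ==
w | e
p | 3
q | 2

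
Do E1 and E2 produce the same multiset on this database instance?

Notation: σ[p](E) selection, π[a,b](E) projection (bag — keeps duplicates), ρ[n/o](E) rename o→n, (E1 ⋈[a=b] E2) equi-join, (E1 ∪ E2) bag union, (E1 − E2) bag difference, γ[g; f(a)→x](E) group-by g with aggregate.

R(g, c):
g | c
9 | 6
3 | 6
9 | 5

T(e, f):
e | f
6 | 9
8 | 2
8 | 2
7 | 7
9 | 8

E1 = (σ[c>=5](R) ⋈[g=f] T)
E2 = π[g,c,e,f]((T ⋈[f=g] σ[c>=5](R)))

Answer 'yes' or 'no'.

E1 stepwise |·|:
  R → 3
  σ[c>=5](R) → 3
  T → 5
  (σ[c>=5](R) ⋈[g=f] T) → 2
E2 stepwise |·|:
  T → 5
  R → 3
  σ[c>=5](R) → 3
  (T ⋈[f=g] σ[c>=5](R)) → 2
  π[g,c,e,f]((T ⋈[f=g] σ[c>=5](R))) → 2

E1 and E2 produce the same multiset:
g | c | e | f
9 | 5 | 6 | 9
9 | 6 | 6 | 9

yes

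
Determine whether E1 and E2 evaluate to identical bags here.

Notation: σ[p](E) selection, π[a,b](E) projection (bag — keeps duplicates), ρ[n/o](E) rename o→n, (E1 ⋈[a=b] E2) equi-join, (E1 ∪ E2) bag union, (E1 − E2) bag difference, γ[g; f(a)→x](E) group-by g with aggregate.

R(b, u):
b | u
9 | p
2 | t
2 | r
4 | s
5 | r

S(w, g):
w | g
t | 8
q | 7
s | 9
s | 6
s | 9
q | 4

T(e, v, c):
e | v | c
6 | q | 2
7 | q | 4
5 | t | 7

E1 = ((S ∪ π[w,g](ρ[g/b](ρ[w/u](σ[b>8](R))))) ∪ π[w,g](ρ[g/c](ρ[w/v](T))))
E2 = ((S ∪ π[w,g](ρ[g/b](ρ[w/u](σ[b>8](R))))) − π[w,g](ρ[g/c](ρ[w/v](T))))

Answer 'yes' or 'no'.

E1 per-node cardinality:
  S → 6
  R → 5
  σ[b>8](R) → 1
  ρ[w/u](σ[b>8](R)) → 1
  ρ[g/b](ρ[w/u](σ[b>8](R))) → 1
  π[w,g](ρ[g/b](ρ[w/u](σ[b>8](R)))) → 1
  (S ∪ π[w,g](ρ[g/b](ρ[w/u](σ[b>8](R))))) → 7
  T → 3
  ρ[w/v](T) → 3
  ρ[g/c](ρ[w/v](T)) → 3
  π[w,g](ρ[g/c](ρ[w/v](T))) → 3
  ((S ∪ π[w,g](ρ[g/b](ρ[w/u](σ[b>8](R))))) ∪ π[w,g](ρ[g/c](ρ[w/v](T)))) → 10
E2 per-node cardinality:
  S → 6
  R → 5
  σ[b>8](R) → 1
  ρ[w/u](σ[b>8](R)) → 1
  ρ[g/b](ρ[w/u](σ[b>8](R))) → 1
  π[w,g](ρ[g/b](ρ[w/u](σ[b>8](R)))) → 1
  (S ∪ π[w,g](ρ[g/b](ρ[w/u](σ[b>8](R))))) → 7
  T → 3
  ρ[w/v](T) → 3
  ρ[g/c](ρ[w/v](T)) → 3
  π[w,g](ρ[g/c](ρ[w/v](T))) → 3
  ((S ∪ π[w,g](ρ[g/b](ρ[w/u](σ[b>8](R))))) − π[w,g](ρ[g/c](ρ[w/v](T)))) → 6

E1 result:
w | g
p | 9
q | 2
q | 4
q | 4
q | 7
s | 6
s | 9
s | 9
t | 7
t | 8
E2 result:
w | g
p | 9
q | 7
s | 6
s | 9
s | 9
t | 8
Witness: ('q', 4) appears 2× in E1 but 0× in E2.

no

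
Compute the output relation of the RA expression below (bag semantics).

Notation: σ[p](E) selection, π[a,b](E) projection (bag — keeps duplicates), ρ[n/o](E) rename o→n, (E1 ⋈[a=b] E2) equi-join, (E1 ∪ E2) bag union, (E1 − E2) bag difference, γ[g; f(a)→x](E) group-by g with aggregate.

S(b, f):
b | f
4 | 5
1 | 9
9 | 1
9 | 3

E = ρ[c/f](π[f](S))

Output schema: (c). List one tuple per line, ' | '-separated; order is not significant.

Subexpression sizes:
  S → 4
  π[f](S) → 4
  ρ[c/f](π[f](S)) → 4

== RESULT ==
c
1
3
5
9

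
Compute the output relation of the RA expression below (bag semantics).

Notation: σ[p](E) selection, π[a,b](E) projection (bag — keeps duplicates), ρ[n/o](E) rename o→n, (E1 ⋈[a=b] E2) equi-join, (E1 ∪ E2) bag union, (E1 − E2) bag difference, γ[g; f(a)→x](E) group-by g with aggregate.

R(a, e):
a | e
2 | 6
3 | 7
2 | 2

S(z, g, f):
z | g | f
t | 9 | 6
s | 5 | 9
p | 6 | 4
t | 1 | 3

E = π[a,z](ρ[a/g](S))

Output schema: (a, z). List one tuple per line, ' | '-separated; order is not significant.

Stepwise |·|:
  S → 4
  ρ[a/g](S) → 4
  π[a,z](ρ[a/g](S)) → 4

== RESULT ==
a | z
1 | t
5 | s
6 | p
9 | t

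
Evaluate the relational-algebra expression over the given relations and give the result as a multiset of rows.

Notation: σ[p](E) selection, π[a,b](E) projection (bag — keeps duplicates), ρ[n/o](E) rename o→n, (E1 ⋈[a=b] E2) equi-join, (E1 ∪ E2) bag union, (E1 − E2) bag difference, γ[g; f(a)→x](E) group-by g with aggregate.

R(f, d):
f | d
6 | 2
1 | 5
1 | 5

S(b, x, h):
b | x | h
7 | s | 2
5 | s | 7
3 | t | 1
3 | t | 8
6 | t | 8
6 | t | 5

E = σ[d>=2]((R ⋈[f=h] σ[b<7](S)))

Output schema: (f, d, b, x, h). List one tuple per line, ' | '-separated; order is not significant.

Subexpression sizes:
  R → 3
  S → 6
  σ[b<7](S) → 5
  (R ⋈[f=h] σ[b<7](S)) → 2
  σ[d>=2]((R ⋈[f=h] σ[b<7](S))) → 2

== RESULT ==
f | d | b | x | h
1 | 5 | 3 | t | 1
1 | 5 | 3 | t | 1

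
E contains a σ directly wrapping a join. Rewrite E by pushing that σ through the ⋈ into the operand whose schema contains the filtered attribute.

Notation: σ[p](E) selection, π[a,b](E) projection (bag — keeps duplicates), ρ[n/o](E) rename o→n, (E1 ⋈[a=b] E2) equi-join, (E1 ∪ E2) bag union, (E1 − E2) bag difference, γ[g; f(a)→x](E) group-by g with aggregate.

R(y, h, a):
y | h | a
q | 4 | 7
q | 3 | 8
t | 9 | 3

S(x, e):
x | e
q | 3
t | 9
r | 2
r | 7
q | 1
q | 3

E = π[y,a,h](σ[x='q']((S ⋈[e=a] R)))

σ filters on x, owned by the left side.
E' = π[y,a,h]((σ[x='q'](S) ⋈[e=a] R))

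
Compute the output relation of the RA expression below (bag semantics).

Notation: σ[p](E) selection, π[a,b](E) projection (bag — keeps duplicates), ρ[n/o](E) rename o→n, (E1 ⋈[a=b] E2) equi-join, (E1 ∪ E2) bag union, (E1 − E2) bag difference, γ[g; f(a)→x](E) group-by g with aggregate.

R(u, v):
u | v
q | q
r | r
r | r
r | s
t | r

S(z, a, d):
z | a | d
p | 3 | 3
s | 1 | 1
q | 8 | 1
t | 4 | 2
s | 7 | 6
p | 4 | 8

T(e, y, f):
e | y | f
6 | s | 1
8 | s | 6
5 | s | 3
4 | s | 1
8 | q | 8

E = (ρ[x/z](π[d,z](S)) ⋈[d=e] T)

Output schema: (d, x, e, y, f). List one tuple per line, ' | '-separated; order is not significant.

Per-node cardinality:
  S → 6
  π[d,z](S) → 6
  ρ[x/z](π[d,z](S)) → 6
  T → 5
  (ρ[x/z](π[d,z](S)) ⋈[d=e] T) → 3

== RESULT ==
d | x | e | y | f
6 | s | 6 | s | 1
8 | p | 8 | q | 8
8 | p | 8 | s | 6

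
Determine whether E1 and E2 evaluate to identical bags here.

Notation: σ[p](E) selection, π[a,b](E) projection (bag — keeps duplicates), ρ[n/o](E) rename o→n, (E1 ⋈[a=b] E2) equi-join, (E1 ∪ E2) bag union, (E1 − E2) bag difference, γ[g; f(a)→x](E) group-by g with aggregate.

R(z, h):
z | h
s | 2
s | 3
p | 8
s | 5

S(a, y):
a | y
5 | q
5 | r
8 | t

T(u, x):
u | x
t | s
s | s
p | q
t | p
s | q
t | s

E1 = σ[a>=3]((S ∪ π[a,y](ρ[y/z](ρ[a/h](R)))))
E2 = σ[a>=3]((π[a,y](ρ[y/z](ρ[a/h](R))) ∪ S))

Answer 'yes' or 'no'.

E1 subexpression sizes:
  S → 3
  R → 4
  ρ[a/h](R) → 4
  ρ[y/z](ρ[a/h](R)) → 4
  π[a,y](ρ[y/z](ρ[a/h](R))) → 4
  (S ∪ π[a,y](ρ[y/z](ρ[a/h](R)))) → 7
  σ[a>=3]((S ∪ π[a,y](ρ[y/z](ρ[a/h](R))))) → 6
E2 subexpression sizes:
  R → 4
  ρ[a/h](R) → 4
  ρ[y/z](ρ[a/h](R)) → 4
  π[a,y](ρ[y/z](ρ[a/h](R))) → 4
  S → 3
  (π[a,y](ρ[y/z](ρ[a/h](R))) ∪ S) → 7
  σ[a>=3]((π[a,y](ρ[y/z](ρ[a/h](R))) ∪ S)) → 6

E1 and E2 produce the same multiset:
a | y
3 | s
5 | q
5 | r
5 | s
8 | p
8 | t

yes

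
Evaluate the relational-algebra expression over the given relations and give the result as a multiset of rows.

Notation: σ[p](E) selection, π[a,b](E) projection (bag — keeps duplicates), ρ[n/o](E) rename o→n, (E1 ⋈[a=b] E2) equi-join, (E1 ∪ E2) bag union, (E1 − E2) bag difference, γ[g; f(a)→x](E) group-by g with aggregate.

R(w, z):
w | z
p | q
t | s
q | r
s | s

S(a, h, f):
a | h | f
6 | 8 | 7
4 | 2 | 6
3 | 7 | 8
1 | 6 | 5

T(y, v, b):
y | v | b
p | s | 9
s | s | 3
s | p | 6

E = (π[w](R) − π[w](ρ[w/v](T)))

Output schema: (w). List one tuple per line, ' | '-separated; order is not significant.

Row counts bottom-up:
  R → 4
  π[w](R) → 4
  T → 3
  ρ[w/v](T) → 3
  π[w](ρ[w/v](T)) → 3
  (π[w](R) − π[w](ρ[w/v](T))) → 2

== RESULT ==
w
q
t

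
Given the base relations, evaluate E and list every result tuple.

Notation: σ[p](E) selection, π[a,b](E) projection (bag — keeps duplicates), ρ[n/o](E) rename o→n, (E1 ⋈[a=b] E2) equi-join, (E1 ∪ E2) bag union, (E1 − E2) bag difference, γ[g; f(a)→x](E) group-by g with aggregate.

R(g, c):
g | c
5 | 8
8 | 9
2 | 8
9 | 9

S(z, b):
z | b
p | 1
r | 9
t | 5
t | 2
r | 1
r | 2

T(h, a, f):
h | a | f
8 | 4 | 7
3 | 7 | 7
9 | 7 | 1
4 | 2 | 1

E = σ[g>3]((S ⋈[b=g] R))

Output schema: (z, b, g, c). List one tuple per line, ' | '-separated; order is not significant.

Stepwise |·|:
  S → 6
  R → 4
  (S ⋈[b=g] R) → 4
  σ[g>3]((S ⋈[b=g] R)) → 2

== RESULT ==
z | b | g | c
r | 9 | 9 | 9
t | 5 | 5 | 8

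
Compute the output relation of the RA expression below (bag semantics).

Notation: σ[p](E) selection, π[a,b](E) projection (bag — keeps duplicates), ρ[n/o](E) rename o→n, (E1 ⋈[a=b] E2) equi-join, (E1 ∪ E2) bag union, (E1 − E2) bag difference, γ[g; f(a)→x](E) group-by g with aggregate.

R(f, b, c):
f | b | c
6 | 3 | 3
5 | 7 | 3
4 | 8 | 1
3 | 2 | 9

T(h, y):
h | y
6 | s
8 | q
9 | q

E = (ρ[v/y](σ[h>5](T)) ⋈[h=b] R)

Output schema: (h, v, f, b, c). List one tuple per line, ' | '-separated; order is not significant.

Row counts bottom-up:
  T → 3
  σ[h>5](T) → 3
  ρ[v/y](σ[h>5](T)) → 3
  R → 4
  (ρ[v/y](σ[h>5](T)) ⋈[h=b] R) → 1

== RESULT ==
h | v | f | b | c
8 | q | 4 | 8 | 1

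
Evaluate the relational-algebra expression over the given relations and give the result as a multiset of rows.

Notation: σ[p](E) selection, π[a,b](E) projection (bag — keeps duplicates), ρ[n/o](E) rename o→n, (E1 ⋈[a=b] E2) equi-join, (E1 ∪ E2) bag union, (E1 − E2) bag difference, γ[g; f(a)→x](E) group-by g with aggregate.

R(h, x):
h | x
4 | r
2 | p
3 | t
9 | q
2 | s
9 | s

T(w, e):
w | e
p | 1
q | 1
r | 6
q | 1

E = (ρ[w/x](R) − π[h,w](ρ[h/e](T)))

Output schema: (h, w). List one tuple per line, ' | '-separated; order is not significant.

Row counts bottom-up:
  R → 6
  ρ[w/x](R) → 6
  T → 4
  ρ[h/e](T) → 4
  π[h,w](ρ[h/e](T)) → 4
  (ρ[w/x](R) − π[h,w](ρ[h/e](T))) → 6

== RESULT ==
h | w
2 | p
2 | s
3 | t
4 | r
9 | q
9 | s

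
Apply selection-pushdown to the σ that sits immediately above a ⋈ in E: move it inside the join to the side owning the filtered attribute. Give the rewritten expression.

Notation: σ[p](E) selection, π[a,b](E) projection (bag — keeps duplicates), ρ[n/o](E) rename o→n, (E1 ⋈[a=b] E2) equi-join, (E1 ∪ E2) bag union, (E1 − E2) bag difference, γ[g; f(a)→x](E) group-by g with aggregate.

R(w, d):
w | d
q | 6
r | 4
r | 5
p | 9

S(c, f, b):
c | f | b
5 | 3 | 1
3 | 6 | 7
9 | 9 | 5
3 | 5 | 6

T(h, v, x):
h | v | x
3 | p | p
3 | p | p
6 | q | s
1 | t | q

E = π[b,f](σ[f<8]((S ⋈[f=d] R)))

σ filters on f, owned by the left side.
E' = π[b,f]((σ[f<8](S) ⋈[f=d] R))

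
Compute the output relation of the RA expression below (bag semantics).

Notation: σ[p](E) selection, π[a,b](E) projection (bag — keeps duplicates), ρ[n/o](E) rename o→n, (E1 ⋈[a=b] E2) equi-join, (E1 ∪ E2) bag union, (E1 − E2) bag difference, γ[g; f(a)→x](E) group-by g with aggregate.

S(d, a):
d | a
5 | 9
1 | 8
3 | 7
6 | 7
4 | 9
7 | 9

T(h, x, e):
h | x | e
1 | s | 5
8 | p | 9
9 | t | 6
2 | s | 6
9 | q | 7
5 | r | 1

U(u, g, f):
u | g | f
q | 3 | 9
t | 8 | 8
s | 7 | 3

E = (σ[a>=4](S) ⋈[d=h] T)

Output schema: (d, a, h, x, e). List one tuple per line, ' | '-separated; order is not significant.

Per-node cardinality:
  S → 6
  σ[a>=4](S) → 6
  T → 6
  (σ[a>=4](S) ⋈[d=h] T) → 2

== RESULT ==
d | a | h | x | e
1 | 8 | 1 | s | 5
5 | 9 | 5 | r | 1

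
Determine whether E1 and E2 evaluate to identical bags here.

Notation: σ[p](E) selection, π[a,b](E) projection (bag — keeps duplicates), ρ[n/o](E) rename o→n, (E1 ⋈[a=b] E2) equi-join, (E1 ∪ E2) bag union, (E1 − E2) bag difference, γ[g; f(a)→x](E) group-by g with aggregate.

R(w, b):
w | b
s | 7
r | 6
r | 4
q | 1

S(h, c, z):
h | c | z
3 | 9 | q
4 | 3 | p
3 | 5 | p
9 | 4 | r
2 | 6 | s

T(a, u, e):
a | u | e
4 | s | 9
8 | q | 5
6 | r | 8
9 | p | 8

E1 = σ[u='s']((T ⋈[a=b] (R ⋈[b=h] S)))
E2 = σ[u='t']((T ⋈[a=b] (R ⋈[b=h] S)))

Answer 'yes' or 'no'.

E1 row counts bottom-up:
  T → 4
  R → 4
  S → 5
  (R ⋈[b=h] S) → 1
  (T ⋈[a=b] (R ⋈[b=h] S)) → 1
  σ[u='s']((T ⋈[a=b] (R ⋈[b=h] S))) → 1
E2 row counts bottom-up:
  T → 4
  R → 4
  S → 5
  (R ⋈[b=h] S) → 1
  (T ⋈[a=b] (R ⋈[b=h] S)) → 1
  σ[u='t']((T ⋈[a=b] (R ⋈[b=h] S))) → 0

E1 result:
a | u | e | w | b | h | c | z
4 | s | 9 | r | 4 | 4 | 3 | p
E2 result:
a | u | e | w | b | h | c | z
(0 rows)
Witness: (4, 's', 9, 'r', 4, 4, 3, 'p') appears 1× in E1 but 0× in E2.

no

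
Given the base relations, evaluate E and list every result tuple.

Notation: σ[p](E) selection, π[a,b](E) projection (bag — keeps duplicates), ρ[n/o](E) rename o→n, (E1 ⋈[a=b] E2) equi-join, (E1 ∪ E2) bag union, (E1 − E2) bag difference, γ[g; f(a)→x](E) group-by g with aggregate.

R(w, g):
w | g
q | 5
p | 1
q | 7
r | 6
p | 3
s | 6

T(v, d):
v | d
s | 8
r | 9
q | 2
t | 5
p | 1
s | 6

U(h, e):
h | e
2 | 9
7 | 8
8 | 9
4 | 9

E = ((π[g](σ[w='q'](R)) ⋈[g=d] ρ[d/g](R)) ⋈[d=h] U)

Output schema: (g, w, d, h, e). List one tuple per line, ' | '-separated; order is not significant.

Subexpression sizes:
  R → 6
  σ[w='q'](R) → 2
  π[g](σ[w='q'](R)) → 2
  R → 6
  ρ[d/g](R) → 6
  (π[g](σ[w='q'](R)) ⋈[g=d] ρ[d/g](R)) → 2
  U → 4
  ((π[g](σ[w='q'](R)) ⋈[g=d] ρ[d/g](R)) ⋈[d=h] U) → 1

== RESULT ==
g | w | d | h | e
7 | q | 7 | 7 | 8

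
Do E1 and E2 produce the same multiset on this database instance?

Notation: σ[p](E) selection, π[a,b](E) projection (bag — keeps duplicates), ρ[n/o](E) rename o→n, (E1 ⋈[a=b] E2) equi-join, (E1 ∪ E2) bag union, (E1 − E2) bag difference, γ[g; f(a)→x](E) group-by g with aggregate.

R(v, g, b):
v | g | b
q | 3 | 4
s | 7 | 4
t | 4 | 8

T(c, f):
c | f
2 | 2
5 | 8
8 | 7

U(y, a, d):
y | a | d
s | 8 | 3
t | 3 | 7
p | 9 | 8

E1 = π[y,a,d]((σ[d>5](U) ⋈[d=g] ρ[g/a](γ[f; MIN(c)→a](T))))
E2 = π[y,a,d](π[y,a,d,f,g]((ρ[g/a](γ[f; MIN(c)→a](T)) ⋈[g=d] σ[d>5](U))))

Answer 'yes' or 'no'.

E1 per-node cardinality:
  U → 3
  σ[d>5](U) → 2
  T → 3
  γ[f; MIN(c)→a](T) → 3
  ρ[g/a](γ[f; MIN(c)→a](T)) → 3
  (σ[d>5](U) ⋈[d=g] ρ[g/a](γ[f; MIN(c)→a](T))) → 1
  π[y,a,d]((σ[d>5](U) ⋈[d=g] ρ[g/a](γ[f; MIN(c)→a](T)))) → 1
E2 per-node cardinality:
  T → 3
  γ[f; MIN(c)→a](T) → 3
  ρ[g/a](γ[f; MIN(c)→a](T)) → 3
  U → 3
  σ[d>5](U) → 2
  (ρ[g/a](γ[f; MIN(c)→a](T)) ⋈[g=d] σ[d>5](U)) → 1
  π[y,a,d,f,g]((ρ[g/a](γ[f; MIN(c)→a](T)) ⋈[g=d] σ[d>5](U))) → 1
  π[y,a,d](π[y,a,d,f,g]((ρ[g/a](γ[f; MIN(c)→a](T)) ⋈[g=d] σ[d>5](U)))) → 1

E1 and E2 produce the same multiset:
y | a | d
p | 9 | 8

yes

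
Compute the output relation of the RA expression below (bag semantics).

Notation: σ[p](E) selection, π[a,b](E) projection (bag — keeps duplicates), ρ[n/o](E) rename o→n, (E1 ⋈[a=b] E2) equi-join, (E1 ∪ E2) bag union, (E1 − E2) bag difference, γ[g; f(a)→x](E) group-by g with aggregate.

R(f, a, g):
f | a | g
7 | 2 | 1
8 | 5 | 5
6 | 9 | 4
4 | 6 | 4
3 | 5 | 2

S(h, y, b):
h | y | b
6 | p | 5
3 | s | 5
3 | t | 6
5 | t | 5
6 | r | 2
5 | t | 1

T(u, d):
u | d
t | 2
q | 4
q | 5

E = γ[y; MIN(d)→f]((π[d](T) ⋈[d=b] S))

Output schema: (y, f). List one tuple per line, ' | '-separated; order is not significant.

Per-node cardinality:
  T → 3
  π[d](T) → 3
  S → 6
  (π[d](T) ⋈[d=b] S) → 4
  γ[y; MIN(d)→f]((π[d](T) ⋈[d=b] S)) → 4

== RESULT ==
y | f
p | 5
r | 2
s | 5
t | 5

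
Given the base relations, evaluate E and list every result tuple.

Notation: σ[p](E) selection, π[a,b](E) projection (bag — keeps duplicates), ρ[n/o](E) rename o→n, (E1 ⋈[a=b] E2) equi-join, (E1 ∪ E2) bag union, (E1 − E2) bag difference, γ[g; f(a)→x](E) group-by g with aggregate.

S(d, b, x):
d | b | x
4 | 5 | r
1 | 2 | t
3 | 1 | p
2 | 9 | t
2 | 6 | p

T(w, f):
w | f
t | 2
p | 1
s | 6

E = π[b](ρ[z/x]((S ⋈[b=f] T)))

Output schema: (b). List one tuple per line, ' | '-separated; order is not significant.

Row counts bottom-up:
  S → 5
  T → 3
  (S ⋈[b=f] T) → 3
  ρ[z/x]((S ⋈[b=f] T)) → 3
  π[b](ρ[z/x]((S ⋈[b=f] T))) → 3

== RESULT ==
b
1
2
6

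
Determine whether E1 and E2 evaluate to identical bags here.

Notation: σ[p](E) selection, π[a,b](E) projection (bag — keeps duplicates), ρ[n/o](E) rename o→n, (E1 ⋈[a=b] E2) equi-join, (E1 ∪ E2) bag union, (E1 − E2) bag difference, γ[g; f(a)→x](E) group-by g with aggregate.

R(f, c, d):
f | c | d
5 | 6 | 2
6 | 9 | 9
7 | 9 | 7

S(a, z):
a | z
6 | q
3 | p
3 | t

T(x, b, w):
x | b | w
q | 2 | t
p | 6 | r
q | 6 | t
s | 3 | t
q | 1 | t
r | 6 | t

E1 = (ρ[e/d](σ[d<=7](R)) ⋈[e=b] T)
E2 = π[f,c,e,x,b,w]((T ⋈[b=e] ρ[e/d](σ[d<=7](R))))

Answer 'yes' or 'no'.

E1 subexpression sizes:
  R → 3
  σ[d<=7](R) → 2
  ρ[e/d](σ[d<=7](R)) → 2
  T → 6
  (ρ[e/d](σ[d<=7](R)) ⋈[e=b] T) → 1
E2 subexpression sizes:
  T → 6
  R → 3
  σ[d<=7](R) → 2
  ρ[e/d](σ[d<=7](R)) → 2
  (T ⋈[b=e] ρ[e/d](σ[d<=7](R))) → 1
  π[f,c,e,x,b,w]((T ⋈[b=e] ρ[e/d](σ[d<=7](R)))) → 1

E1 and E2 produce the same multiset:
f | c | e | x | b | w
5 | 6 | 2 | q | 2 | t

yes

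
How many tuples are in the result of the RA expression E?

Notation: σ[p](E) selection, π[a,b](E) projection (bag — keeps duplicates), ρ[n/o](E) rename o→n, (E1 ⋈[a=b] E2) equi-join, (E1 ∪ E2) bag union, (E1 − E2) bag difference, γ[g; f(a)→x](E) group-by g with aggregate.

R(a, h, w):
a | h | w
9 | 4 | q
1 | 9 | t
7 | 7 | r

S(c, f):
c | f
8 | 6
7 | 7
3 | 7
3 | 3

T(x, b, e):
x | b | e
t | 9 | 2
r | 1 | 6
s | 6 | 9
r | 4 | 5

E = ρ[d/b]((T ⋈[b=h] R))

Stepwise |·|:
  T → 4
  R → 3
  (T ⋈[b=h] R) → 2
  ρ[d/b]((T ⋈[b=h] R)) → 2

|E| = 2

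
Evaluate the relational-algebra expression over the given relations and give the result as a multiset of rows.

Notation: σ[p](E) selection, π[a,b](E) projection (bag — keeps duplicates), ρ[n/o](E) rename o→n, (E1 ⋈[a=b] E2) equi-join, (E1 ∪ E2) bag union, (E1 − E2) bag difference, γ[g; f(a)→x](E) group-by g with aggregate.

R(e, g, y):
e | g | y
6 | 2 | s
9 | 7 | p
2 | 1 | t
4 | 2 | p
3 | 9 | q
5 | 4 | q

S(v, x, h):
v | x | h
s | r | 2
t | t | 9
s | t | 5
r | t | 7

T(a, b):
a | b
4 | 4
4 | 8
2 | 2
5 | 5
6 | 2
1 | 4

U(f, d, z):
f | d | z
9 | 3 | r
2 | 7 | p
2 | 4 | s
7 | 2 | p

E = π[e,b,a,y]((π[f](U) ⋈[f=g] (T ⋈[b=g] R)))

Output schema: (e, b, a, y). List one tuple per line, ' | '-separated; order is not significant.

Subexpression sizes:
  U → 4
  π[f](U) → 4
  T → 6
  R → 6
  (T ⋈[b=g] R) → 6
  (π[f](U) ⋈[f=g] (T ⋈[b=g] R)) → 8
  π[e,b,a,y]((π[f](U) ⋈[f=g] (T ⋈[b=g] R))) → 8

== RESULT ==
e | b | a | y
4 | 2 | 2 | p
4 | 2 | 2 | p
4 | 2 | 6 | p
4 | 2 | 6 | p
6 | 2 | 2 | s
6 | 2 | 2 | s
6 | 2 | 6 | s
6 | 2 | 6 | s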